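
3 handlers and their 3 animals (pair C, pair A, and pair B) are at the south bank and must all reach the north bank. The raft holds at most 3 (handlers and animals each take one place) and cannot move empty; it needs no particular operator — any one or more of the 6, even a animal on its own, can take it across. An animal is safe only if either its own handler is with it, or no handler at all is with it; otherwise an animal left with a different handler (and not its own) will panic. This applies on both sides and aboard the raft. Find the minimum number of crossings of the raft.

5

Counting alone: each trip to the north bank takes at most 3 across and each return brings at least 1 back, so after t trips out (and t−1 returns) at most 3t − (t−1) of the 6 are across; that first reaches 6 at t = 3, so at least 5 crossings are needed.
The plan below uses exactly 5 crossings, so it is optimal:
1. animal C and handler C cross → the north bank.
2. handler C crosses ← the south bank.
3. handler A, handler B, and handler C cross → the north bank.
4. animal C crosses ← the south bank.
5. animal A, animal B, and animal C cross → the north bank.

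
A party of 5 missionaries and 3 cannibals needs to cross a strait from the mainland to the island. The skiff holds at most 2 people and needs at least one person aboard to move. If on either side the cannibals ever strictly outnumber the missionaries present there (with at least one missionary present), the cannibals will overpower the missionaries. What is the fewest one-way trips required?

13

Counting alone: each trip to the island takes at most 2 across and each return brings at least 1 back, so after t trips out (and t−1 returns) at most 2t − (t−1) of the 8 are across; that first reaches 8 at t = 7, so at least 13 crossings are needed.
The plan below uses exactly 13 crossings, so it is optimal:
1. 2 cannibals → the island.  (the mainland: 5M 1C; the island: 0M 2C)
2. 1 cannibal ← the mainland.  (the mainland: 5M 2C; the island: 0M 1C)
3. 2 cannibals → the island.  (the mainland: 5M 0C; the island: 0M 3C)
4. 1 cannibal ← the mainland.  (the mainland: 5M 1C; the island: 0M 2C)
5. 2 missionaries → the island.  (the mainland: 3M 1C; the island: 2M 2C)
6. 1 cannibal ← the mainland.  (the mainland: 3M 2C; the island: 2M 1C)
7. 1 missionary and 1 cannibal → the island.  (the mainland: 2M 1C; the island: 3M 2C)
8. 1 cannibal ← the mainland.  (the mainland: 2M 2C; the island: 3M 1C)
9. 2 cannibals → the island.  (the mainland: 2M 0C; the island: 3M 3C)
10. 1 cannibal ← the mainland.  (the mainland: 2M 1C; the island: 3M 2C)
11. 1 missionary and 1 cannibal → the island.  (the mainland: 1M 0C; the island: 4M 3C)
12. 1 cannibal ← the mainland.  (the mainland: 1M 1C; the island: 4M 2C)
13. 1 missionary and 1 cannibal → the island.  (the mainland: 0M 0C; the island: 5M 3C)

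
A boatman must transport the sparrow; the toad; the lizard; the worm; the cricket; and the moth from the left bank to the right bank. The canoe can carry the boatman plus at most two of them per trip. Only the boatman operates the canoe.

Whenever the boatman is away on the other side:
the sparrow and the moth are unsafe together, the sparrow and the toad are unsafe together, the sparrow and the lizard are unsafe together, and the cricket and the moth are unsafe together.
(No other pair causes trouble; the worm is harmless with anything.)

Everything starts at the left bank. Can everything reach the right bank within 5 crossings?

No

Counting alone: the boatman can take at most 2 across per trip to the right bank, so moving all 6 needs at least 3 loaded trips out, with a return between consecutive ones — at least 5 crossings.
The safety rule pushes this higher. Following every safe sequence of crossings, the most of the 6 that can be at the right bank as the canoe arrives there on crossing 5 is 5 — never all 6.
So the move cannot be finished within 5 crossings. (The shortest complete plan takes 7:)
1. Boatman goes to the right bank with the cricket and the sparrow.
2. Boatman goes back to the left bank alone.
3. Boatman goes to the right bank with the worm.
4. Boatman goes back to the left bank alone.
5. Boatman goes to the right bank with the lizard and the toad.
6. Boatman goes back to the left bank with the sparrow.
7. Boatman goes to the right bank with the moth and the sparrow.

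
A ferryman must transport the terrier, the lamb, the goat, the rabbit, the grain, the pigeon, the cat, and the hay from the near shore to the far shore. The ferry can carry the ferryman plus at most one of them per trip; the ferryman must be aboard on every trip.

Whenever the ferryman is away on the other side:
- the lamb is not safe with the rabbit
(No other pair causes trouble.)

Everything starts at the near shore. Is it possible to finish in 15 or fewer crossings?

Yes

Yes — this plan uses 15 crossings (≤ 15):
1. Ferryman goes to the far shore with the lamb.  [the near shore: the cat, the goat, the grain, the hay, the pigeon, the rabbit, the terrier | the far shore: the lamb]
2. Ferryman goes back to the near shore alone.  [the near shore: the cat, the goat, the grain, the hay, the pigeon, the rabbit, the terrier | the far shore: the lamb]
3. Ferryman goes to the far shore with the terrier.  [the near shore: the cat, the goat, the grain, the hay, the pigeon, the rabbit | the far shore: the lamb, the terrier]
4. Ferryman goes back to the near shore alone.  [the near shore: the cat, the goat, the grain, the hay, the pigeon, the rabbit | the far shore: the lamb, the terrier]
5. Ferryman goes to the far shore with the goat.  [the near shore: the cat, the grain, the hay, the pigeon, the rabbit | the far shore: the goat, the lamb, the terrier]
6. Ferryman goes back to the near shore alone.  [the near shore: the cat, the grain, the hay, the pigeon, the rabbit | the far shore: the goat, the lamb, the terrier]
7. Ferryman goes to the far shore with the grain.  [the near shore: the cat, the hay, the pigeon, the rabbit | the far shore: the goat, the grain, the lamb, the terrier]
8. Ferryman goes back to the near shore alone.  [the near shore: the cat, the hay, the pigeon, the rabbit | the far shore: the goat, the grain, the lamb, the terrier]
9. Ferryman goes to the far shore with the pigeon.  [the near shore: the cat, the hay, the rabbit | the far shore: the goat, the grain, the lamb, the pigeon, the terrier]
10. Ferryman goes back to the near shore alone.  [the near shore: the cat, the hay, the rabbit | the far shore: the goat, the grain, the lamb, the pigeon, the terrier]
11. Ferryman goes to the far shore with the cat.  [the near shore: the hay, the rabbit | the far shore: the cat, the goat, the grain, the lamb, the pigeon, the terrier]
12. Ferryman goes back to the near shore alone.  [the near shore: the hay, the rabbit | the far shore: the cat, the goat, the grain, the lamb, the pigeon, the terrier]
13. Ferryman goes to the far shore with the hay.  [the near shore: the rabbit | the far shore: the cat, the goat, the grain, the hay, the lamb, the pigeon, the terrier]
14. Ferryman goes back to the near shore alone.  [the near shore: the rabbit | the far shore: the cat, the goat, the grain, the hay, the lamb, the pigeon, the terrier]
15. Ferryman goes to the far shore with the rabbit.  [the near shore: — | the far shore: the cat, the goat, the grain, the hay, the lamb, the pigeon, the rabbit, the terrier]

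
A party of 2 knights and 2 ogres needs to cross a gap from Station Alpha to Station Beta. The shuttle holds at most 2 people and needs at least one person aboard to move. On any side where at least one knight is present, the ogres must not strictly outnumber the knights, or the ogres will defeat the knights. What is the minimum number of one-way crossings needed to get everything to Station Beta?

5

Counting alone: each trip to Station Beta takes at most 2 across and each return brings at least 1 back, so after t trips out (and t−1 returns) at most 2t − (t−1) of the 4 are across; that first reaches 4 at t = 3, so at least 5 crossings are needed.
The plan below uses exactly 5 crossings, so it is optimal:
1. 2 ogres → Station Beta.  (Station Alpha: 2K 0O; Station Beta: 0K 2O)
2. 1 ogre ← Station Alpha.  (Station Alpha: 2K 1O; Station Beta: 0K 1O)
3. 2 knights → Station Beta.  (Station Alpha: 0K 1O; Station Beta: 2K 1O)
4. 1 ogre ← Station Alpha.  (Station Alpha: 0K 2O; Station Beta: 2K 0O)
5. 2 ogres → Station Beta.  (Station Alpha: 0K 0O; Station Beta: 2K 2O)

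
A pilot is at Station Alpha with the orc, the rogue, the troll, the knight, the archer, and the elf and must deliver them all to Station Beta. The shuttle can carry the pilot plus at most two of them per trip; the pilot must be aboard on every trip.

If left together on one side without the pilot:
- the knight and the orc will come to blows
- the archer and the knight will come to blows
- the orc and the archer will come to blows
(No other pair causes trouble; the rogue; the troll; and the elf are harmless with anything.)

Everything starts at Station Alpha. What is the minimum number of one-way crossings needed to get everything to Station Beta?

9

Counting alone: the pilot can take at most 2 across per trip to Station Beta, so moving all 6 needs at least 3 loaded trips out, with a return between consecutive ones — at least 5 crossings.
The safety rule pushes this higher. Following every safe sequence of crossings, the most of the 6 that can be at Station Beta as the shuttle arrives there on crossings 5, 7 is 4, 5 respectively — never all 6.
So no plan with fewer than 9 crossings exists, and this one achieves 9:
1. Pilot goes to Station Beta with the knight and the orc.  [Station Alpha: the archer, the elf, the rogue, the troll | Station Beta: the knight, the orc]
2. Pilot goes back to Station Alpha with the orc.  [Station Alpha: the archer, the elf, the orc, the rogue, the troll | Station Beta: the knight]
3. Pilot goes to Station Beta with the orc and the rogue.  [Station Alpha: the archer, the elf, the troll | Station Beta: the knight, the orc, the rogue]
4. Pilot goes back to Station Alpha with the orc.  [Station Alpha: the archer, the elf, the orc, the troll | Station Beta: the knight, the rogue]
5. Pilot goes to Station Beta with the orc and the troll.  [Station Alpha: the archer, the elf | Station Beta: the knight, the orc, the rogue, the troll]
6. Pilot goes back to Station Alpha with the orc.  [Station Alpha: the archer, the elf, the orc | Station Beta: the knight, the rogue, the troll]
7. Pilot goes to Station Beta with the elf and the orc.  [Station Alpha: the archer | Station Beta: the elf, the knight, the orc, the rogue, the troll]
8. Pilot goes back to Station Alpha with the orc.  [Station Alpha: the archer, the orc | Station Beta: the elf, the knight, the rogue, the troll]
9. Pilot goes to Station Beta with the archer and the orc.  [Station Alpha: — | Station Beta: the archer, the elf, the knight, the orc, the rogue, the troll]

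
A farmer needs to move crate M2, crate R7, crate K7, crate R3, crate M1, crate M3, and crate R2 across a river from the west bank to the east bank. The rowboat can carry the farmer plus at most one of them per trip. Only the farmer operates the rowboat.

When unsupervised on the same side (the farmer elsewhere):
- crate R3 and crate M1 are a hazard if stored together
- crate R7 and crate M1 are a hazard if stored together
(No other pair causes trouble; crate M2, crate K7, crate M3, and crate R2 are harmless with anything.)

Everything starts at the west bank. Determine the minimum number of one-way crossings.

Counting alone: the farmer can take at most 1 across per trip to the east bank, so moving all 7 needs at least 7 loaded trips out, with a return between consecutive ones — at least 13 crossings.
The safety rule pushes this higher. Following every safe sequence of crossings, the most of the 7 that can be at the east bank as the rowboat arrives there on crossing 13 is 6 — never all 7.
So no plan with fewer than 15 crossings exists, and this one achieves 15:
1. Farmer goes to the east bank with crate M1.  [the west bank: crate K7, crate M2, crate M3, crate R2, crate R3, crate R7 | the east bank: crate M1]
2. Farmer goes back to the west bank alone.  [the west bank: crate K7, crate M2, crate M3, crate R2, crate R3, crate R7 | the east bank: crate M1]
3. Farmer goes to the east bank with crate M2.  [the west bank: crate K7, crate M3, crate R2, crate R3, crate R7 | the east bank: crate M1, crate M2]
4. Farmer goes back to the west bank alone.  [the west bank: crate K7, crate M3, crate R2, crate R3, crate R7 | the east bank: crate M1, crate M2]
5. Farmer goes to the east bank with crate R7.  [the west bank: crate K7, crate M3, crate R2, crate R3 | the east bank: crate M1, crate M2, crate R7]
6. Farmer goes back to the west bank with crate M1.  [the west bank: crate K7, crate M1, crate M3, crate R2, crate R3 | the east bank: crate M2, crate R7]
7. Farmer goes to the east bank with crate R3.  [the west bank: crate K7, crate M1, crate M3, crate R2 | the east bank: crate M2, crate R3, crate R7]
8. Farmer goes back to the west bank alone.  [the west bank: crate K7, crate M1, crate M3, crate R2 | the east bank: crate M2, crate R3, crate R7]
9. Farmer goes to the east bank with crate K7.  [the west bank: crate M1, crate M3, crate R2 | the east bank: crate K7, crate M2, crate R3, crate R7]
10. Farmer goes back to the west bank alone.  [the west bank: crate M1, crate M3, crate R2 | the east bank: crate K7, crate M2, crate R3, crate R7]
11. Farmer goes to the east bank with crate M3.  [the west bank: crate M1, crate R2 | the east bank: crate K7, crate M2, crate M3, crate R3, crate R7]
12. Farmer goes back to the west bank alone.  [the west bank: crate M1, crate R2 | the east bank: crate K7, crate M2, crate M3, crate R3, crate R7]
13. Farmer goes to the east bank with crate R2.  [the west bank: crate M1 | the east bank: crate K7, crate M2, crate M3, crate R2, crate R3, crate R7]
14. Farmer goes back to the west bank alone.  [the west bank: crate M1 | the east bank: crate K7, crate M2, crate M3, crate R2, crate R3, crate R7]
15. Farmer goes to the east bank with crate M1.  [the west bank: — | the east bank: crate K7, crate M1, crate M2, crate M3, crate R2, crate R3, crate R7]

15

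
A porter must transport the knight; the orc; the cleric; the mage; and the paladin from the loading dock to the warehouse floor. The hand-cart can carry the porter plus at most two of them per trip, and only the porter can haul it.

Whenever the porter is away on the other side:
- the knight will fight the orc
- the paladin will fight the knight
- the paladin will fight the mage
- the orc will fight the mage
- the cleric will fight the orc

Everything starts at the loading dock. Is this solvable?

1. Porter goes to the warehouse floor with the orc and the paladin.  [the loading dock: the cleric, the knight, the mage | the warehouse floor: the orc, the paladin]
2. Porter goes back to the loading dock alone.  [the loading dock: the cleric, the knight, the mage | the warehouse floor: the orc, the paladin]
3. Porter goes to the warehouse floor with the knight.  [the loading dock: the cleric, the mage | the warehouse floor: the knight, the orc, the paladin]
4. Porter goes back to the loading dock with the orc and the paladin.  [the loading dock: the cleric, the mage, the orc, the paladin | the warehouse floor: the knight]
5. Porter goes to the warehouse floor with the cleric and the mage.  [the loading dock: the orc, the paladin | the warehouse floor: the cleric, the knight, the mage]
6. Porter goes back to the loading dock alone.  [the loading dock: the orc, the paladin | the warehouse floor: the cleric, the knight, the mage]
7. Porter goes to the warehouse floor with the orc and the paladin.  [the loading dock: — | the warehouse floor: the cleric, the knight, the mage, the orc, the paladin]

Yes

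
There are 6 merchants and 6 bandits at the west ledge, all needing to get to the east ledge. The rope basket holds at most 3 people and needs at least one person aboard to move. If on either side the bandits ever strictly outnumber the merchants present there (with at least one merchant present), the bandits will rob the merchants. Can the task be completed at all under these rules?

Following every safe sequence of crossings from the start, the most of the 12 that can be at the east ledge as the rope basket arrives there on crossings 1, 3, 5 is 3, 5, 6 respectively; the best ever achieved is 6 of 12.
From crossing 7 on, no configuration arises that was not already reachable earlier: only 17 distinct safe configurations (who is on which side, and where the rope basket is) can ever be reached, none of them has everyone across, and every continuation just revisits them. They are: 0 merchants + 0 bandits across (rope basket back at the start); 0 merchants + 1 bandit across (rope basket there); 0 merchants + 1 bandit across (rope basket back at the start); 0 merchants + 2 bandits across (rope basket there); 0 merchants + 2 bandits across (rope basket back at the start); 0 merchants + 3 bandits across (rope basket there); 0 merchants + 3 bandits across (rope basket back at the start); 0 merchants + 4 bandits across (rope basket there); 0 merchants + 4 bandits across (rope basket back at the start); 0 merchants + 5 bandits across (rope basket there); 0 merchants + 5 bandits across (rope basket back at the start); 0 merchants + 6 bandits across (rope basket there); 1 merchant + 1 bandit across (rope basket there); 1 merchant + 1 bandit across (rope basket back at the start); 2 merchants + 2 bandits across (rope basket there); 2 merchants + 2 bandits across (rope basket back at the start); 3 merchants + 3 bandits across (rope basket there). So no valid plan exists.

No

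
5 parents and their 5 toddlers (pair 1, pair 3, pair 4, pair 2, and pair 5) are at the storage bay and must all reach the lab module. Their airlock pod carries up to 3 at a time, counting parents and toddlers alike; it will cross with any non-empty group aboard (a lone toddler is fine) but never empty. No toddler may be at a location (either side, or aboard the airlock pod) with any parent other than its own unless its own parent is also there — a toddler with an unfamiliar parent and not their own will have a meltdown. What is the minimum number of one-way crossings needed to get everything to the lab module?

Counting alone: each trip to the lab module takes at most 3 across and each return brings at least 1 back, so after t trips out (and t−1 returns) at most 3t − (t−1) of the 10 are across; that first reaches 10 at t = 5, so at least 9 crossings are needed.
The safety rule pushes this higher. Following every safe sequence of crossings, the most of the 10 that can be at the lab module as the airlock pod arrives there on crossing 9 is 9 — never all 10.
So no plan with fewer than 11 crossings exists, and this one achieves 11:
1. parent 1 and toddler 1 cross → the lab module.
2. parent 1 crosses ← the storage bay.
3. toddler 2, toddler 3, and toddler 4 cross → the lab module.
4. toddler 1 crosses ← the storage bay.
5. parent 2, parent 3, and parent 4 cross → the lab module.
6. parent 3 and toddler 3 cross ← the storage bay.
7. parent 1, parent 3, and parent 5 cross → the lab module.
8. toddler 4 crosses ← the storage bay.
9. toddler 1 and toddler 3 cross → the lab module.
10. toddler 1 crosses ← the storage bay.
11. toddler 1, toddler 4, and toddler 5 cross → the lab module.

11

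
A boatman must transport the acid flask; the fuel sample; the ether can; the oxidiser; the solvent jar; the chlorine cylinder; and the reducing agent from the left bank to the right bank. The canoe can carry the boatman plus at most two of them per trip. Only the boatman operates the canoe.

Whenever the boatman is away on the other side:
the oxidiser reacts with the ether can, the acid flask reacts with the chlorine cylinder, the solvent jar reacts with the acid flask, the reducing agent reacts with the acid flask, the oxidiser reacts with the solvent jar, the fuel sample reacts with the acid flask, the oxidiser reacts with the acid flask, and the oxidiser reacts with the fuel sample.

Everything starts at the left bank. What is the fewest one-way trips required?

Counting alone: the boatman can take at most 2 across per trip to the right bank, so moving all 7 needs at least 4 loaded trips out, with a return between consecutive ones — at least 7 crossings.
The safety rule pushes this higher. Following every safe sequence of crossings, the most of the 7 that can be at the right bank as the canoe arrives there on crossings 7, 9 is 5, 6 respectively — never all 7.
So no plan with fewer than 11 crossings exists, and this one achieves 11:
1. Boatman goes to the right bank with the acid flask and the oxidiser.  [the left bank: the chlorine cylinder, the ether can, the fuel sample, the reducing agent, the solvent jar | the right bank: the acid flask, the oxidiser]
2. Boatman goes back to the left bank with the acid flask.  [the left bank: the acid flask, the chlorine cylinder, the ether can, the fuel sample, the reducing agent, the solvent jar | the right bank: the oxidiser]
3. Boatman goes to the right bank with the acid flask and the ether can.  [the left bank: the chlorine cylinder, the fuel sample, the reducing agent, the solvent jar | the right bank: the acid flask, the ether can, the oxidiser]
4. Boatman goes back to the left bank with the oxidiser.  [the left bank: the chlorine cylinder, the fuel sample, the oxidiser, the reducing agent, the solvent jar | the right bank: the acid flask, the ether can]
5. Boatman goes to the right bank with the fuel sample and the solvent jar.  [the left bank: the chlorine cylinder, the oxidiser, the reducing agent | the right bank: the acid flask, the ether can, the fuel sample, the solvent jar]
6. Boatman goes back to the left bank with the acid flask.  [the left bank: the acid flask, the chlorine cylinder, the oxidiser, the reducing agent | the right bank: the ether can, the fuel sample, the solvent jar]
7. Boatman goes to the right bank with the acid flask and the chlorine cylinder.  [the left bank: the oxidiser, the reducing agent | the right bank: the acid flask, the chlorine cylinder, the ether can, the fuel sample, the solvent jar]
8. Boatman goes back to the left bank with the acid flask.  [the left bank: the acid flask, the oxidiser, the reducing agent | the right bank: the chlorine cylinder, the ether can, the fuel sample, the solvent jar]
9. Boatman goes to the right bank with the acid flask and the reducing agent.  [the left bank: the oxidiser | the right bank: the acid flask, the chlorine cylinder, the ether can, the fuel sample, the reducing agent, the solvent jar]
10. Boatman goes back to the left bank with the acid flask.  [the left bank: the acid flask, the oxidiser | the right bank: the chlorine cylinder, the ether can, the fuel sample, the reducing agent, the solvent jar]
11. Boatman goes to the right bank with the acid flask and the oxidiser.  [the left bank: — | the right bank: the acid flask, the chlorine cylinder, the ether can, the fuel sample, the oxidiser, the reducing agent, the solvent jar]

11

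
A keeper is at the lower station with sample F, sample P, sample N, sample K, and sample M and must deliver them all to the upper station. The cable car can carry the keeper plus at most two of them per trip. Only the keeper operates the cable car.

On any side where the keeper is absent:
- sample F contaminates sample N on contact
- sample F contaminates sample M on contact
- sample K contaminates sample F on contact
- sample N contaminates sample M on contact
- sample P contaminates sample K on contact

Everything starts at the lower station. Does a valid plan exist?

Whatever the first load, the items left behind include a forbidden pair without the keeper. No opening move is safe, so no plan exists.

No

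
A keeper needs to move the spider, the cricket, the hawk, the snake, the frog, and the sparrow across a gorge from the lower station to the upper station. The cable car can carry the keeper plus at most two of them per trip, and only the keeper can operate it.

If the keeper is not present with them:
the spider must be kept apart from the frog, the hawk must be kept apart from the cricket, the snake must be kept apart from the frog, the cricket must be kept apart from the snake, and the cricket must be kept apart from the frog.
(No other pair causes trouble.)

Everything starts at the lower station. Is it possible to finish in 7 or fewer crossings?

Counting alone: the keeper can take at most 2 across per trip to the upper station, so moving all 6 needs at least 3 loaded trips out, with a return between consecutive ones — at least 5 crossings.
The safety rule pushes this higher. Following every safe sequence of crossings, the most of the 6 that can be at the upper station as the cable car arrives there on crossings 5, 7 is 4, 5 respectively — never all 6.
So the move cannot be finished within 7 crossings. (The shortest complete plan takes 9:)
1. Keeper goes to the upper station with the cricket and the frog.  [the lower station: the hawk, the snake, the sparrow, the spider | the upper station: the cricket, the frog]
2. Keeper goes back to the lower station with the cricket.  [the lower station: the cricket, the hawk, the snake, the sparrow, the spider | the upper station: the frog]
3. Keeper goes to the upper station with the cricket and the spider.  [the lower station: the hawk, the snake, the sparrow | the upper station: the cricket, the frog, the spider]
4. Keeper goes back to the lower station with the frog.  [the lower station: the frog, the hawk, the snake, the sparrow | the upper station: the cricket, the spider]
5. Keeper goes to the upper station with the hawk and the snake.  [the lower station: the frog, the sparrow | the upper station: the cricket, the hawk, the snake, the spider]
6. Keeper goes back to the lower station with the cricket.  [the lower station: the cricket, the frog, the sparrow | the upper station: the hawk, the snake, the spider]
7. Keeper goes to the upper station with the cricket and the sparrow.  [the lower station: the frog | the upper station: the cricket, the hawk, the snake, the sparrow, the spider]
8. Keeper goes back to the lower station with the cricket.  [the lower station: the cricket, the frog | the upper station: the hawk, the snake, the sparrow, the spider]
9. Keeper goes to the upper station with the cricket and the frog.  [the lower station: — | the upper station: the cricket, the frog, the hawk, the snake, the sparrow, the spider]

No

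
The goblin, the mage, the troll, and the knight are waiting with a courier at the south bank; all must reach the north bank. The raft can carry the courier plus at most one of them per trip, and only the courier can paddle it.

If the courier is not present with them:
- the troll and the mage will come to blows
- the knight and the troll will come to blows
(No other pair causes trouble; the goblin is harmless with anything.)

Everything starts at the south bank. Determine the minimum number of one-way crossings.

9

Counting alone: the courier can take at most 1 across per trip to the north bank, so moving all 4 needs at least 4 loaded trips out, with a return between consecutive ones — at least 7 crossings.
The safety rule pushes this higher. Following every safe sequence of crossings, the most of the 4 that can be at the north bank as the raft arrives there on crossing 7 is 3 — never all 4.
So no plan with fewer than 9 crossings exists, and this one achieves 9:
1. Courier goes to the north bank with the troll.  [the south bank: the goblin, the knight, the mage | the north bank: the troll]
2. Courier goes back to the south bank alone.  [the south bank: the goblin, the knight, the mage | the north bank: the troll]
3. Courier goes to the north bank with the goblin.  [the south bank: the knight, the mage | the north bank: the goblin, the troll]
4. Courier goes back to the south bank alone.  [the south bank: the knight, the mage | the north bank: the goblin, the troll]
5. Courier goes to the north bank with the mage.  [the south bank: the knight | the north bank: the goblin, the mage, the troll]
6. Courier goes back to the south bank with the troll.  [the south bank: the knight, the troll | the north bank: the goblin, the mage]
7. Courier goes to the north bank with the knight.  [the south bank: the troll | the north bank: the goblin, the knight, the mage]
8. Courier goes back to the south bank alone.  [the south bank: the troll | the north bank: the goblin, the knight, the mage]
9. Courier goes to the north bank with the troll.  [the south bank: — | the north bank: the goblin, the knight, the mage, the troll]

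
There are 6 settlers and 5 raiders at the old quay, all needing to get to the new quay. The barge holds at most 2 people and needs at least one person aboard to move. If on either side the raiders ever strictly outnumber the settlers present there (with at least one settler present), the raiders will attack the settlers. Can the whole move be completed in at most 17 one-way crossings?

No

Counting alone: each trip to the new quay takes at most 2 across and each return brings at least 1 back, so after t trips out (and t−1 returns) at most 2t − (t−1) of the 11 are across; that first reaches 11 at t = 10, so at least 19 crossings are needed.
Since 17 < 19, 17 crossings cannot be enough. (The shortest complete plan in fact takes 19:)
1. 2 raiders → the new quay.  (the old quay: 6S 3R; the new quay: 0S 2R)
2. 1 raider ← the old quay.  (the old quay: 6S 4R; the new quay: 0S 1R)
3. 2 raiders → the new quay.  (the old quay: 6S 2R; the new quay: 0S 3R)
4. 1 raider ← the old quay.  (the old quay: 6S 3R; the new quay: 0S 2R)
5. 2 settlers → the new quay.  (the old quay: 4S 3R; the new quay: 2S 2R)
6. 1 raider ← the old quay.  (the old quay: 4S 4R; the new quay: 2S 1R)
7. 1 settler and 1 raider → the new quay.  (the old quay: 3S 3R; the new quay: 3S 2R)
8. 1 settler ← the old quay.  (the old quay: 4S 3R; the new quay: 2S 2R)
9. 1 settler and 1 raider → the new quay.  (the old quay: 3S 2R; the new quay: 3S 3R)
10. 1 raider ← the old quay.  (the old quay: 3S 3R; the new quay: 3S 2R)
11. 1 settler and 1 raider → the new quay.  (the old quay: 2S 2R; the new quay: 4S 3R)
12. 1 settler ← the old quay.  (the old quay: 3S 2R; the new quay: 3S 3R)
13. 1 settler and 1 raider → the new quay.  (the old quay: 2S 1R; the new quay: 4S 4R)
14. 1 raider ← the old quay.  (the old quay: 2S 2R; the new quay: 4S 3R)
15. 1 settler and 1 raider → the new quay.  (the old quay: 1S 1R; the new quay: 5S 4R)
16. 1 settler ← the old quay.  (the old quay: 2S 1R; the new quay: 4S 4R)
17. 1 settler and 1 raider → the new quay.  (the old quay: 1S 0R; the new quay: 5S 5R)
18. 1 raider ← the old quay.  (the old quay: 1S 1R; the new quay: 5S 4R)
19. 1 settler and 1 raider → the new quay.  (the old quay: 0S 0R; the new quay: 6S 5R)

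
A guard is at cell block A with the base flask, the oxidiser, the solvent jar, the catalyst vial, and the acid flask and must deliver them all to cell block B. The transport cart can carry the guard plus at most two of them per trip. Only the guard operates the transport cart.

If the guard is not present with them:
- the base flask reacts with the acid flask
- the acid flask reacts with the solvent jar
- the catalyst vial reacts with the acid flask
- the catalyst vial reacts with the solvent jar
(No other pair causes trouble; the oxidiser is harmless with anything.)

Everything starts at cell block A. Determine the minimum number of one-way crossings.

7

Counting alone: the guard can take at most 2 across per trip to cell block B, so moving all 5 needs at least 3 loaded trips out, with a return between consecutive ones — at least 5 crossings.
The safety rule pushes this higher. Following every safe sequence of crossings, the most of the 5 that can be at cell block B as the transport cart arrives there on crossing 5 is 4 — never all 5.
So no plan with fewer than 7 crossings exists, and this one achieves 7:
1. Guard goes to cell block B with the acid flask and the solvent jar.  [cell block A: the base flask, the catalyst vial, the oxidiser | cell block B: the acid flask, the solvent jar]
2. Guard goes back to cell block A with the solvent jar.  [cell block A: the base flask, the catalyst vial, the oxidiser, the solvent jar | cell block B: the acid flask]
3. Guard goes to cell block B with the base flask and the solvent jar.  [cell block A: the catalyst vial, the oxidiser | cell block B: the acid flask, the base flask, the solvent jar]
4. Guard goes back to cell block A with the acid flask.  [cell block A: the acid flask, the catalyst vial, the oxidiser | cell block B: the base flask, the solvent jar]
5. Guard goes to cell block B with the catalyst vial and the oxidiser.  [cell block A: the acid flask | cell block B: the base flask, the catalyst vial, the oxidiser, the solvent jar]
6. Guard goes back to cell block A with the solvent jar.  [cell block A: the acid flask, the solvent jar | cell block B: the base flask, the catalyst vial, the oxidiser]
7. Guard goes to cell block B with the acid flask and the solvent jar.  [cell block A: — | cell block B: the acid flask, the base flask, the catalyst vial, the oxidiser, the solvent jar]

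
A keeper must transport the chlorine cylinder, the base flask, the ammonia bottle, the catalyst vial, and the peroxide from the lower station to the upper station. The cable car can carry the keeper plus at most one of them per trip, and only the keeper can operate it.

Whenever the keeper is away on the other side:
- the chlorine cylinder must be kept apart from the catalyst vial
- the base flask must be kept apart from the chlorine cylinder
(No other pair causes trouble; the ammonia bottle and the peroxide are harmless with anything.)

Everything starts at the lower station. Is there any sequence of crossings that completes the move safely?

Yes

1. Keeper goes to the upper station with the chlorine cylinder.  [the lower station: the ammonia bottle, the base flask, the catalyst vial, the peroxide | the upper station: the chlorine cylinder]
2. Keeper goes back to the lower station alone.  [the lower station: the ammonia bottle, the base flask, the catalyst vial, the peroxide | the upper station: the chlorine cylinder]
3. Keeper goes to the upper station with the base flask.  [the lower station: the ammonia bottle, the catalyst vial, the peroxide | the upper station: the base flask, the chlorine cylinder]
4. Keeper goes back to the lower station with the chlorine cylinder.  [the lower station: the ammonia bottle, the catalyst vial, the chlorine cylinder, the peroxide | the upper station: the base flask]
5. Keeper goes to the upper station with the catalyst vial.  [the lower station: the ammonia bottle, the chlorine cylinder, the peroxide | the upper station: the base flask, the catalyst vial]
6. Keeper goes back to the lower station alone.  [the lower station: the ammonia bottle, the chlorine cylinder, the peroxide | the upper station: the base flask, the catalyst vial]
7. Keeper goes to the upper station with the ammonia bottle.  [the lower station: the chlorine cylinder, the peroxide | the upper station: the ammonia bottle, the base flask, the catalyst vial]
8. Keeper goes back to the lower station alone.  [the lower station: the chlorine cylinder, the peroxide | the upper station: the ammonia bottle, the base flask, the catalyst vial]
9. Keeper goes to the upper station with the peroxide.  [the lower station: the chlorine cylinder | the upper station: the ammonia bottle, the base flask, the catalyst vial, the peroxide]
10. Keeper goes back to the lower station alone.  [the lower station: the chlorine cylinder | the upper station: the ammonia bottle, the base flask, the catalyst vial, the peroxide]
11. Keeper goes to the upper station with the chlorine cylinder.  [the lower station: — | the upper station: the ammonia bottle, the base flask, the catalyst vial, the chlorine cylinder, the peroxide]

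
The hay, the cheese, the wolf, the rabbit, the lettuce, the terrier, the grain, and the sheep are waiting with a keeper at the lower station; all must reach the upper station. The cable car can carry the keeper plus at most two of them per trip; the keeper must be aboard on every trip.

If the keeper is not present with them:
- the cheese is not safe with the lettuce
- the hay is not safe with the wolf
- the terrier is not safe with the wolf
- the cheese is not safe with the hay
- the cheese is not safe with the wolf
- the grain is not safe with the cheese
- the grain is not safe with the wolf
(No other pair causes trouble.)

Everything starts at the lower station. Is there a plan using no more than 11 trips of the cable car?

No

Counting alone: the keeper can take at most 2 across per trip to the upper station, so moving all 8 needs at least 4 loaded trips out, with a return between consecutive ones — at least 7 crossings.
The safety rule pushes this higher. Following every safe sequence of crossings, the most of the 8 that can be at the upper station as the cable car arrives there on crossings 7, 9, 11 is 5, 6, 7 respectively — never all 8.
So the move cannot be finished within 11 crossings. (The shortest complete plan takes 13:)
1. Keeper goes to the upper station with the cheese and the wolf.  [the lower station: the grain, the hay, the lettuce, the rabbit, the sheep, the terrier | the upper station: the cheese, the wolf]
2. Keeper goes back to the lower station with the cheese.  [the lower station: the cheese, the grain, the hay, the lettuce, the rabbit, the sheep, the terrier | the upper station: the wolf]
3. Keeper goes to the upper station with the cheese and the rabbit.  [the lower station: the grain, the hay, the lettuce, the sheep, the terrier | the upper station: the cheese, the rabbit, the wolf]
4. Keeper goes back to the lower station with the cheese.  [the lower station: the cheese, the grain, the hay, the lettuce, the sheep, the terrier | the upper station: the rabbit, the wolf]
5. Keeper goes to the upper station with the cheese and the lettuce.  [the lower station: the grain, the hay, the sheep, the terrier | the upper station: the cheese, the lettuce, the rabbit, the wolf]
6. Keeper goes back to the lower station with the cheese.  [the lower station: the cheese, the grain, the hay, the sheep, the terrier | the upper station: the lettuce, the rabbit, the wolf]
7. Keeper goes to the upper station with the grain and the hay.  [the lower station: the cheese, the sheep, the terrier | the upper station: the grain, the hay, the lettuce, the rabbit, the wolf]
8. Keeper goes back to the lower station with the wolf.  [the lower station: the cheese, the sheep, the terrier, the wolf | the upper station: the grain, the hay, the lettuce, the rabbit]
9. Keeper goes to the upper station with the cheese and the terrier.  [the lower station: the sheep, the wolf | the upper station: the cheese, the grain, the hay, the lettuce, the rabbit, the terrier]
10. Keeper goes back to the lower station with the cheese.  [the lower station: the cheese, the sheep, the wolf | the upper station: the grain, the hay, the lettuce, the rabbit, the terrier]
11. Keeper goes to the upper station with the cheese and the sheep.  [the lower station: the wolf | the upper station: the cheese, the grain, the hay, the lettuce, the rabbit, the sheep, the terrier]
12. Keeper goes back to the lower station with the cheese.  [the lower station: the cheese, the wolf | the upper station: the grain, the hay, the lettuce, the rabbit, the sheep, the terrier]
13. Keeper goes to the upper station with the cheese and the wolf.  [the lower station: — | the upper station: the cheese, the grain, the hay, the lettuce, the rabbit, the sheep, the terrier, the wolf]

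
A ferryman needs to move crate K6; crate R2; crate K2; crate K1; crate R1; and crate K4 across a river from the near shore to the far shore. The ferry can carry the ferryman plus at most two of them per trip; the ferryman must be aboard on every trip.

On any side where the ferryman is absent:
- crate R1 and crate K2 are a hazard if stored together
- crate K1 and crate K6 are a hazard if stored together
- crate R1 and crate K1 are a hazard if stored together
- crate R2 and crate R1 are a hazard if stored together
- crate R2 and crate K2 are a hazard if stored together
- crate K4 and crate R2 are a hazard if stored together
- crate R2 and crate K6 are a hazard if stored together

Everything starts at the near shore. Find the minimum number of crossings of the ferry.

Whatever the first load, the items left behind include a forbidden pair without the ferryman. No opening move is safe, so no plan exists.

impossible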